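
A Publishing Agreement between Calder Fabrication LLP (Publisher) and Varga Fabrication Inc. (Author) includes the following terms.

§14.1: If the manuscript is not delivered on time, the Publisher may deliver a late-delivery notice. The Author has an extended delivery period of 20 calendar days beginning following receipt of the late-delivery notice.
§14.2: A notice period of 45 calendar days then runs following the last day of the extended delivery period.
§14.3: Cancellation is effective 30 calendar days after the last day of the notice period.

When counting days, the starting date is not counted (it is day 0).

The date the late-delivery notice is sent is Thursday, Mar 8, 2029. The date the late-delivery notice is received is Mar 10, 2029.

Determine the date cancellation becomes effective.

Jun 13, 2029

The last day of the extended delivery period: 20 calendar days after Mar 10, 2029 is Mar 30, 2029.
Adding 45 calendar days to Mar 30, 2029 gives May 14, 2029, which is the last day of the notice period.
The date cancellation becomes effective: May 14, 2029 + 30 days = Jun 13, 2029.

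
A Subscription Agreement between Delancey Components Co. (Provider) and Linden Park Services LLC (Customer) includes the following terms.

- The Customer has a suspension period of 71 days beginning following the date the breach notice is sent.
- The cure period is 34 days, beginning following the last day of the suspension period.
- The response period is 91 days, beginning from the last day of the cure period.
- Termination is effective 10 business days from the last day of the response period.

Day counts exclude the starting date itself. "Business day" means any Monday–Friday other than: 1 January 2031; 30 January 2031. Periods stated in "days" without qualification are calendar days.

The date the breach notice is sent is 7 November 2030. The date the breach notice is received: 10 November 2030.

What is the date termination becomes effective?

The last day of the suspension period: 7 November 2030 + 71 days = 17 January 2031.
Adding 34 calendar days to 17 January 2031 gives 20 February 2031, which is the last day of the cure period.
Adding 91 calendar days to 20 February 2031 gives 22 May 2031, which is the last day of the response period.
The date termination becomes effective: counting 10 business days from Thursday, 22 May 2031 (May 23, May 26, May 27, May 28, May 29, May 30, Jun 2, Jun 3, Jun 4, Jun 5, skipping weekends) reaches Thursday, 5 June 2031.

5 June 2031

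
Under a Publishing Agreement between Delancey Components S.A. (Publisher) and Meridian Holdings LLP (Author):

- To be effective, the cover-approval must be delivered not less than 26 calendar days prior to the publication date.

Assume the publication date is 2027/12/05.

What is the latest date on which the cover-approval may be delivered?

2027/11/09

Counting back 26 calendar days from 2027/12/05 gives 2027/11/09.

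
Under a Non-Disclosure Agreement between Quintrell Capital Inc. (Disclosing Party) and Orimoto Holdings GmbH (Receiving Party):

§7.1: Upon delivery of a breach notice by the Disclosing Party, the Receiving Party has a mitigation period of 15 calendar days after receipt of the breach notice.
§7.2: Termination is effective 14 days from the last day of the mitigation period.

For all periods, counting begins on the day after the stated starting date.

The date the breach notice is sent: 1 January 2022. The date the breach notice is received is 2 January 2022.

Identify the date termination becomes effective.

Adding 15 calendar days to 2 January 2022 gives 17 January 2022, which is the last day of the mitigation period.
The date termination becomes effective: 17 January 2022 + 14 days = 31 January 2022.

31 January 2022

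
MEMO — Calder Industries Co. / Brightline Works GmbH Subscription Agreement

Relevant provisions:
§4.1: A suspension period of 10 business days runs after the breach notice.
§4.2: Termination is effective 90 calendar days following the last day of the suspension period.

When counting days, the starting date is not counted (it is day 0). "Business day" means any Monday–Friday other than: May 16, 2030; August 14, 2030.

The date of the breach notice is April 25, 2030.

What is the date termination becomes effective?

August 7, 2030

From Thursday, April 25, 2030, 10 business days (Apr 26, Apr 29, Apr 30, May 1, May 2, May 3, May 6, May 7, May 8, May 9, skipping weekends) brings us to Thursday, May 9, 2030, which is the last day of the suspension period.
The date termination becomes effective: 90 calendar days after May 9, 2030 is August 7, 2030.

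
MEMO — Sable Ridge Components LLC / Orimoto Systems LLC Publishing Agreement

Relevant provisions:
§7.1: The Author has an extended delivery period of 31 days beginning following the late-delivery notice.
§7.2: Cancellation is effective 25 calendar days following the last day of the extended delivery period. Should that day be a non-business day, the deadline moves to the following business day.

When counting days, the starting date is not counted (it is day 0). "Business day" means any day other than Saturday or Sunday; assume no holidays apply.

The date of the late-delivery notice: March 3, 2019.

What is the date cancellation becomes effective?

Adding 31 calendar days to March 3, 2019 gives April 3, 2019, which is the last day of the extended delivery period.
Adding 25 calendar days to April 3, 2019 gives April 28, 2019, which is the date cancellation becomes effective. That falls on a Sunday, so it rolls to the next business day, Monday, April 29, 2019.

April 29, 2019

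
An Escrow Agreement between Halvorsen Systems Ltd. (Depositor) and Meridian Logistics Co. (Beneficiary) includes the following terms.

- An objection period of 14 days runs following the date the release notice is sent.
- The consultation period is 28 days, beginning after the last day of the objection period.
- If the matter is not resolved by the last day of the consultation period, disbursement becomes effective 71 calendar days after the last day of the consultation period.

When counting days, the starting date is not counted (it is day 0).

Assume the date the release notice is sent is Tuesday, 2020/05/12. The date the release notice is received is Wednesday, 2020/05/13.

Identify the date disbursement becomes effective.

2020/09/02

The last day of the objection period: 2020/05/12 + 14 days = 2020/05/26.
Adding 28 calendar days to 2020/05/26 gives 2020/06/23, which is the last day of the consultation period.
The date disbursement becomes effective: 2020/06/23 + 71 days = 2020/09/02.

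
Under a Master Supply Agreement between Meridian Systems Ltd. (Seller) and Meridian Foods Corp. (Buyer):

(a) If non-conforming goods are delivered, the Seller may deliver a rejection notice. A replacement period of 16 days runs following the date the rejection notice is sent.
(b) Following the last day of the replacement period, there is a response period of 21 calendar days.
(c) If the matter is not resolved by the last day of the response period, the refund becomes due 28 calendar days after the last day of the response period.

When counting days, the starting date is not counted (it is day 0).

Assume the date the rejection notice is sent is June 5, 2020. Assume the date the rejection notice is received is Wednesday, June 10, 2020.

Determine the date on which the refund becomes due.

The last day of the replacement period: 16 calendar days after June 5, 2020 is June 21, 2020.
The last day of the response period: 21 calendar days after June 21, 2020 is July 12, 2020.
The date on which the refund becomes due: 28 calendar days after July 12, 2020 is August 9, 2020.

August 9, 2020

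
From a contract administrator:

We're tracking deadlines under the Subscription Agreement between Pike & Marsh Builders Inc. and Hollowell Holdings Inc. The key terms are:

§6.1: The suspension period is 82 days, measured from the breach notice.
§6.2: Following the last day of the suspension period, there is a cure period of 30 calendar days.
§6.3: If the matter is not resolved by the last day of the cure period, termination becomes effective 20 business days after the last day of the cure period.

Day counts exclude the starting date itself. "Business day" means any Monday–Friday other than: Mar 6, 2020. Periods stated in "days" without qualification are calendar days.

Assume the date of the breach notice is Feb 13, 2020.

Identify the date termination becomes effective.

The last day of the suspension period: 82 calendar days after Feb 13, 2020 is May 5, 2020.
Adding 30 calendar days to May 5, 2020 gives Jun 4, 2020, which is the last day of the cure period.
From Thursday, Jun 4, 2020, 20 business days (Jun 5, Jun 8, Jun 9, Jun 10, …, Jun 30, Jul 1, Jul 2, skipping weekends) brings us to Thursday, Jul 2, 2020, which is the date termination becomes effective.

Jul 2, 2020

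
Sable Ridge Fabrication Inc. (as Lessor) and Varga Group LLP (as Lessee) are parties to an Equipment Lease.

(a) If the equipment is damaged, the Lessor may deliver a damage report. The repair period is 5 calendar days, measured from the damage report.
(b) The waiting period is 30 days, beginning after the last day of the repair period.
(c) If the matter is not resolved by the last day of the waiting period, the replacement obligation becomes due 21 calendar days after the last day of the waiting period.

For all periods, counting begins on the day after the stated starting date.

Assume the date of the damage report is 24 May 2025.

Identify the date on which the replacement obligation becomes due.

The last day of the repair period: 24 May 2025 + 5 days = 29 May 2025.
Adding 30 calendar days to 29 May 2025 gives 28 June 2025, which is the last day of the waiting period.
Adding 21 calendar days to 28 June 2025 gives 19 July 2025, which is the date on which the replacement obligation becomes due.

19 July 2025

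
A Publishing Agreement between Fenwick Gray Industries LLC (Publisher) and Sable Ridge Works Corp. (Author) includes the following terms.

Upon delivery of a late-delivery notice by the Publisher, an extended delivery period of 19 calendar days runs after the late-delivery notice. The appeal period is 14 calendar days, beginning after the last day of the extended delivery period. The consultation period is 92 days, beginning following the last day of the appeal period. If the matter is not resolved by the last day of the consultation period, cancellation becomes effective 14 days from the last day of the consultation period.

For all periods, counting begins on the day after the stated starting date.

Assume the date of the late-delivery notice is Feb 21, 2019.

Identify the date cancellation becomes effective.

Jul 10, 2019

The last day of the extended delivery period: 19 calendar days after Feb 21, 2019 is Mar 12, 2019.
Adding 14 calendar days to Mar 12, 2019 gives Mar 26, 2019, which is the last day of the appeal period.
Adding 92 calendar days to Mar 26, 2019 gives Jun 26, 2019, which is the last day of the consultation period.
The date cancellation becomes effective: Jun 26, 2019 + 14 days = Jul 10, 2019.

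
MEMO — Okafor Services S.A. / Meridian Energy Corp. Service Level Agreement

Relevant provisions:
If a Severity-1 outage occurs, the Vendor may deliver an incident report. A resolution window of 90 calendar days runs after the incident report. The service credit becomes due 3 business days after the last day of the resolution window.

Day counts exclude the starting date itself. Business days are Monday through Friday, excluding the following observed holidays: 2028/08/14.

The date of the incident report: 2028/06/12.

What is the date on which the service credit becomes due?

2028/09/13

The last day of the resolution window: 90 calendar days after 2028/06/12 is 2028/09/10.
The date on which the service credit becomes due: counting 3 business days from Sunday, 2028/09/10 (Sep 11, Sep 12, Sep 13, skipping weekends) reaches Wednesday, 2028/09/13.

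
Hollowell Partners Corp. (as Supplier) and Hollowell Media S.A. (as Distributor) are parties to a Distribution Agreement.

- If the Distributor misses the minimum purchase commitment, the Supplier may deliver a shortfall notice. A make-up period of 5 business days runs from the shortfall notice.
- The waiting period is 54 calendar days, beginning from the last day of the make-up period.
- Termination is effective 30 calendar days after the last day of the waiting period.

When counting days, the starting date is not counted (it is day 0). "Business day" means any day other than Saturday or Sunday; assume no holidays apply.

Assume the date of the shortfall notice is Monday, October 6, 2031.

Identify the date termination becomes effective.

January 5, 2032

From Monday, October 6, 2031, 5 business days (Oct 7, Oct 8, Oct 9, Oct 10, Oct 13, skipping weekends) brings us to Monday, October 13, 2031, which is the last day of the make-up period.
The last day of the waiting period: 54 calendar days after October 13, 2031 is December 6, 2031.
Adding 30 calendar days to December 6, 2031 gives January 5, 2032, which is the date termination becomes effective.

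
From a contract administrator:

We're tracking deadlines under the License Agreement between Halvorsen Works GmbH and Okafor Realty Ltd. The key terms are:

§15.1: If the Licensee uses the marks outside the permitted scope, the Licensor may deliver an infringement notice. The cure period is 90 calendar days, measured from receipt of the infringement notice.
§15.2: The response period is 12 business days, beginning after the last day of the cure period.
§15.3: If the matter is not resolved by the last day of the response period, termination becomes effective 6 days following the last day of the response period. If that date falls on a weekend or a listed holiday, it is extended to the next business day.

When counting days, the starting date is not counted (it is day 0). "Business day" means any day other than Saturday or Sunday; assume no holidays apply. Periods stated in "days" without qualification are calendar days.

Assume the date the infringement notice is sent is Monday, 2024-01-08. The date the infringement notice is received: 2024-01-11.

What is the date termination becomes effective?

Adding 90 calendar days to 2024-01-11 gives 2024-04-10, which is the last day of the cure period.
The last day of the response period: counting 12 business days from Wednesday, 2024-04-10 (Apr 11, Apr 12, Apr 15, Apr 16, …, Apr 24, Apr 25, Apr 26, skipping weekends) reaches Friday, 2024-04-26.
The date termination becomes effective: 2024-04-26 + 6 days = 2024-05-02. 2024-05-02 is a Thursday, so no roll-forward applies.

2024-05-02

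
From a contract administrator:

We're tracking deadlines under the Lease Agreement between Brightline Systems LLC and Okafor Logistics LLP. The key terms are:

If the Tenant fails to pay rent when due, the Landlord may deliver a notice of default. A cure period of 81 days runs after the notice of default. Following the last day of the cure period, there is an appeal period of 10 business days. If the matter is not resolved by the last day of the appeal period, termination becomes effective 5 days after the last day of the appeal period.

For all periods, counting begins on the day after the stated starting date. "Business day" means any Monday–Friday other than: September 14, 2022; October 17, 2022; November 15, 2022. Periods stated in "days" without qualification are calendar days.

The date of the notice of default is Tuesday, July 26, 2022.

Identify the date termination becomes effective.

November 5, 2022

Adding 81 calendar days to July 26, 2022 gives October 15, 2022, which is the last day of the cure period.
The last day of the appeal period: 10 business days after Saturday, October 15, 2022, skipping weekends and the listed holiday on Oct 17 — Oct 18, Oct 19, Oct 20, Oct 21, Oct 24, Oct 25, Oct 26, Oct 27, Oct 28, Oct 31 — lands on Monday, October 31, 2022.
Adding 5 calendar days to October 31, 2022 gives November 5, 2022, which is the date termination becomes effective.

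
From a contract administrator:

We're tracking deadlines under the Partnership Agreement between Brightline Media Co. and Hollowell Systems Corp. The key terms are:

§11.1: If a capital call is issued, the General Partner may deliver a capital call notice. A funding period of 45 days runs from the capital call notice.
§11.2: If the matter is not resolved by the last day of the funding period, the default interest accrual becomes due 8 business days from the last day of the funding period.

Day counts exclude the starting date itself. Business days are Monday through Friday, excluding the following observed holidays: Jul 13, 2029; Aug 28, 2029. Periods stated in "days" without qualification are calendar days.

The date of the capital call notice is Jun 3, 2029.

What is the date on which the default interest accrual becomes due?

Jul 30, 2029

The last day of the funding period: 45 calendar days after Jun 3, 2029 is Jul 18, 2029.
From Wednesday, Jul 18, 2029, 8 business days (Jul 19, Jul 20, Jul 23, Jul 24, Jul 25, Jul 26, Jul 27, Jul 30, skipping weekends) brings us to Monday, Jul 30, 2029, which is the date on which the default interest accrual becomes due.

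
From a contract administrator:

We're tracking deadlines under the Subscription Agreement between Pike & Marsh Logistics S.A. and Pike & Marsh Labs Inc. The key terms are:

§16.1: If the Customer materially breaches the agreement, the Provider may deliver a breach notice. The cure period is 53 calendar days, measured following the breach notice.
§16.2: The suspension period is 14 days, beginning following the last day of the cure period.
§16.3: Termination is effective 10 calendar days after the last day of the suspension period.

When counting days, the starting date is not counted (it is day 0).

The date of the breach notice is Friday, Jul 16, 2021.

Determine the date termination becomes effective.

Oct 1, 2021

Adding 53 calendar days to Jul 16, 2021 gives Sep 7, 2021, which is the last day of the cure period.
The last day of the suspension period: 14 calendar days after Sep 7, 2021 is Sep 21, 2021.
The date termination becomes effective: Sep 21, 2021 + 10 days = Oct 1, 2021.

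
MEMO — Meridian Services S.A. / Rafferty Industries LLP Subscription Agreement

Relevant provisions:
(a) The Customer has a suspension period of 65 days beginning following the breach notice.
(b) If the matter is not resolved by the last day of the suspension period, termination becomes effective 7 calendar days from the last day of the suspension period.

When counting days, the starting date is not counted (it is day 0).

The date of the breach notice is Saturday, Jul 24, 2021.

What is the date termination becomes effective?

The last day of the suspension period: Jul 24, 2021 + 65 days = Sep 27, 2021.
Adding 7 calendar days to Sep 27, 2021 gives Oct 4, 2021, which is the date termination becomes effective.

Oct 4, 2021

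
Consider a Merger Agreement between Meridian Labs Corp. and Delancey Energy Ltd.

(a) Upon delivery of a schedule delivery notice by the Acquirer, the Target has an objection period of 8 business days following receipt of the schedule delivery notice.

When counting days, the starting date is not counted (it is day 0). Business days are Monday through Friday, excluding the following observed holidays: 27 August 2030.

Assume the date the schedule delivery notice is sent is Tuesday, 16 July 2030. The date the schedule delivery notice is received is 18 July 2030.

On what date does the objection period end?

30 July 2030

The last day of the objection period: 8 business days after Thursday, 18 July 2030, skipping weekends — Jul 19, Jul 22, Jul 23, Jul 24, Jul 25, Jul 26, Jul 29, Jul 30 — lands on Tuesday, 30 July 2030.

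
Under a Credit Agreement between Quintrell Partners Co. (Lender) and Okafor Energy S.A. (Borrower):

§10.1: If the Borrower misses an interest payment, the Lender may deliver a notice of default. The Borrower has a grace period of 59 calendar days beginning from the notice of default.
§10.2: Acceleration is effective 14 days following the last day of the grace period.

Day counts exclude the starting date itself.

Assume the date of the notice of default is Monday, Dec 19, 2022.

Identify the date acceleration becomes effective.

Adding 59 calendar days to Dec 19, 2022 gives Feb 16, 2023, which is the last day of the grace period.
The date acceleration becomes effective: Feb 16, 2023 + 14 days = Mar 2, 2023.

Mar 2, 2023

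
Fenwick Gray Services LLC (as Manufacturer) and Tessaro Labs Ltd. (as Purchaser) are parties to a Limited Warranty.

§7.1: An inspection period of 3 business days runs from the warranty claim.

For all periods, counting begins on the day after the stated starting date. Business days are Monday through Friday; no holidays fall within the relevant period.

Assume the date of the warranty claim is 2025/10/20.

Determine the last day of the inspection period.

The last day of the inspection period: counting 3 business days from Monday, 2025/10/20 (Oct 21, Oct 22, Oct 23, skipping weekends) reaches Thursday, 2025/10/23.

2025/10/23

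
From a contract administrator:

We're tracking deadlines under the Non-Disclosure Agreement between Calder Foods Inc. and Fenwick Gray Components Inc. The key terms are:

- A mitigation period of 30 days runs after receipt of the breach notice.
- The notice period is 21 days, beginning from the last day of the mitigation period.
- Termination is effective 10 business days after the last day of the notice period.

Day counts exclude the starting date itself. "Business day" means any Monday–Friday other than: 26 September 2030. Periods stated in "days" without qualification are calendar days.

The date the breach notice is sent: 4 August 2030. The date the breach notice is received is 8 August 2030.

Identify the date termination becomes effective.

11 October 2030

Adding 30 calendar days to 8 August 2030 gives 7 September 2030, which is the last day of the mitigation period.
The last day of the notice period: 7 September 2030 + 21 days = 28 September 2030.
The date termination becomes effective: 10 business days after Saturday, 28 September 2030, skipping weekends — Sep 30, Oct 1, Oct 2, Oct 3, Oct 4, Oct 7, Oct 8, Oct 9, Oct 10, Oct 11 — lands on Friday, 11 October 2030.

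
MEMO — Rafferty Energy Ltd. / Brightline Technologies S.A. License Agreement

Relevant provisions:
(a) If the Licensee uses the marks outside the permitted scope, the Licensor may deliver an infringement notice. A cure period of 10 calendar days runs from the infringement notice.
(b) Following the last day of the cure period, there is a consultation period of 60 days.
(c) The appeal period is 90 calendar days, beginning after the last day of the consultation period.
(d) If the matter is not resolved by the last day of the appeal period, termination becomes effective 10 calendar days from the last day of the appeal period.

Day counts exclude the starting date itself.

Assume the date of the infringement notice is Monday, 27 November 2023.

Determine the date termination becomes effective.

The last day of the cure period: 27 November 2023 + 10 days = 7 December 2023.
The last day of the consultation period: 7 December 2023 + 60 days = 5 February 2024.
The last day of the appeal period: 90 calendar days after 5 February 2024 is 5 May 2024.
The date termination becomes effective: 5 May 2024 + 10 days = 15 May 2024.

15 May 2024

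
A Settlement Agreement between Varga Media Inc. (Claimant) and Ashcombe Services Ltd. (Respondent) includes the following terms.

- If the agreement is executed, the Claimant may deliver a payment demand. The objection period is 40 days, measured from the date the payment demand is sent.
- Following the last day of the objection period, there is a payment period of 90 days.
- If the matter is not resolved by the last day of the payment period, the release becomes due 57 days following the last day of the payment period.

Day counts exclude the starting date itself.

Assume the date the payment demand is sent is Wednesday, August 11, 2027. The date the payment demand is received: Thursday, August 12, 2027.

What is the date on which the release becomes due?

February 14, 2028

The last day of the objection period: 40 calendar days after August 11, 2027 is September 20, 2027.
The last day of the payment period: September 20, 2027 + 90 days = December 19, 2027.
The date on which the release becomes due: 57 calendar days after December 19, 2027 is February 14, 2028.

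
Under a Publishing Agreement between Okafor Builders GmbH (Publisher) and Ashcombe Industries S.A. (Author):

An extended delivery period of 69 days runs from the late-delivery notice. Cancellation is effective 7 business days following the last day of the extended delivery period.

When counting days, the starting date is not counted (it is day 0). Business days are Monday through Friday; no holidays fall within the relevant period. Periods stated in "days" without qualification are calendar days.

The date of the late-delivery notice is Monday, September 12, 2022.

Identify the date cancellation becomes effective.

The last day of the extended delivery period: September 12, 2022 + 69 days = November 20, 2022.
From Sunday, November 20, 2022, 7 business days (Nov 21, Nov 22, Nov 23, Nov 24, Nov 25, Nov 28, Nov 29, skipping weekends) brings us to Tuesday, November 29, 2022, which is the date cancellation becomes effective.

November 29, 2022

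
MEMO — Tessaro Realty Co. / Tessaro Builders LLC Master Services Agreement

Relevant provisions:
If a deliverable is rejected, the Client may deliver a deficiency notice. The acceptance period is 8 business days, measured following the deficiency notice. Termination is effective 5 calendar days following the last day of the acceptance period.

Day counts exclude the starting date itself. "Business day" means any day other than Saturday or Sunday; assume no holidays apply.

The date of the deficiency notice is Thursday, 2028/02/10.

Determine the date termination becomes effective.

The last day of the acceptance period: counting 8 business days from Thursday, 2028/02/10 (Feb 11, Feb 14, Feb 15, Feb 16, Feb 17, Feb 18, Feb 21, Feb 22, skipping weekends) reaches Tuesday, 2028/02/22.
The date termination becomes effective: 5 calendar days after 2028/02/22 is 2028/02/27.

2028/02/27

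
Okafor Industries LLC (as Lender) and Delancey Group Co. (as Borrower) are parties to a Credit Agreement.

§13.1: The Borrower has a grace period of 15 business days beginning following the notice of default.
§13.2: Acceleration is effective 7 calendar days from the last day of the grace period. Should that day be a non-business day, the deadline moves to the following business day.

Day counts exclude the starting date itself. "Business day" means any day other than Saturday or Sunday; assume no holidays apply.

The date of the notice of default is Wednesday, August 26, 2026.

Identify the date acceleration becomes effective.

The last day of the grace period: 15 business days after Wednesday, August 26, 2026, skipping weekends — Aug 27, Aug 28, Aug 31, Sep 1, …, Sep 14, Sep 15, Sep 16 — lands on Wednesday, September 16, 2026.
The date acceleration becomes effective: September 16, 2026 + 7 days = September 23, 2026. September 23, 2026 is a Wednesday, so no roll-forward applies.

September 23, 2026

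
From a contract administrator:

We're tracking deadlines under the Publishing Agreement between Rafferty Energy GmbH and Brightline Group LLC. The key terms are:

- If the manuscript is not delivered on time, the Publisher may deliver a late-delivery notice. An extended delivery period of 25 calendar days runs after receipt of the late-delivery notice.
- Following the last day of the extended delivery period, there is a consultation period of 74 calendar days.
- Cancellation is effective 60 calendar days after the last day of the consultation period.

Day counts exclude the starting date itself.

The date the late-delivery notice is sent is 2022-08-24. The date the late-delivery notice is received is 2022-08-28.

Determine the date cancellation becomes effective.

Adding 25 calendar days to 2022-08-28 gives 2022-09-22, which is the last day of the extended delivery period.
The last day of the consultation period: 2022-09-22 + 74 days = 2022-12-05.
The date cancellation becomes effective: 60 calendar days after 2022-12-05 is 2023-02-03.

2023-02-03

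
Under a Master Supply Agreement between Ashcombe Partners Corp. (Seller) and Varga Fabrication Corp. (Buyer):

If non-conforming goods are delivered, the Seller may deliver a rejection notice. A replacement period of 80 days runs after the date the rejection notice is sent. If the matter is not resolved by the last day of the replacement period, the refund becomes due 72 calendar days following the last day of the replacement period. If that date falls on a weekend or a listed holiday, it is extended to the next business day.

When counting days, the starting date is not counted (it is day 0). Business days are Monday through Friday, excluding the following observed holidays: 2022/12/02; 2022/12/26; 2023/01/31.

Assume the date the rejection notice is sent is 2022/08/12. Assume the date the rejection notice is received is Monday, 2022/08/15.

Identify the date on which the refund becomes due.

2023/01/11

The last day of the replacement period: 80 calendar days after 2022/08/12 is 2022/10/31.
The date on which the refund becomes due: 2022/10/31 + 72 days = 2023/01/11. 2023/01/11 is a Wednesday and is not a listed holiday, so no roll-forward applies.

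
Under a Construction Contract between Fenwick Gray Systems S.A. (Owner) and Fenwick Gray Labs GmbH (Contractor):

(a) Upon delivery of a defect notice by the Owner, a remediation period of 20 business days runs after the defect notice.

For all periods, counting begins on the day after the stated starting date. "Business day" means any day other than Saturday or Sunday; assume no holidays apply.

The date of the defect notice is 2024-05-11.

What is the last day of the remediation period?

The last day of the remediation period: 20 business days after Saturday, 2024-05-11, skipping weekends — May 13, May 14, May 15, May 16, …, Jun 5, Jun 6, Jun 7 — lands on Friday, 2024-06-07.

2024-06-07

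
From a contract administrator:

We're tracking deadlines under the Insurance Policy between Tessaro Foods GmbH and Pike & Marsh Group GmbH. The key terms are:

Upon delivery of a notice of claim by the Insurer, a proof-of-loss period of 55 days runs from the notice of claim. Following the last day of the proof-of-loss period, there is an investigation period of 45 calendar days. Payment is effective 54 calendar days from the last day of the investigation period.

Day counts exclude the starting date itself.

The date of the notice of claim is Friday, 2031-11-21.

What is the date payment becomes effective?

The last day of the proof-of-loss period: 2031-11-21 + 55 days = 2032-01-15.
The last day of the investigation period: 2032-01-15 + 45 days = 2032-02-29.
The date payment becomes effective: 54 calendar days after 2032-02-29 is 2032-04-23.

2032-04-23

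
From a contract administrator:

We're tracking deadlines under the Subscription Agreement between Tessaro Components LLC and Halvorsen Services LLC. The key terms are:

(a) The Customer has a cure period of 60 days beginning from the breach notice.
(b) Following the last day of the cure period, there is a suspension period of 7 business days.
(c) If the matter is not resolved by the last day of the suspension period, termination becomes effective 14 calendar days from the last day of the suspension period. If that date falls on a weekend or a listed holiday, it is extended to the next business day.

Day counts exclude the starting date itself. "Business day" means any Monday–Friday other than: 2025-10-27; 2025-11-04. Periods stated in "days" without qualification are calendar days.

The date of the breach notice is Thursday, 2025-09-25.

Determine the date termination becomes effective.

2025-12-17

The last day of the cure period: 2025-09-25 + 60 days = 2025-11-24.
From Monday, 2025-11-24, 7 business days (Nov 25, Nov 26, Nov 27, Nov 28, Dec 1, Dec 2, Dec 3, skipping weekends) brings us to Wednesday, 2025-12-03, which is the last day of the suspension period.
The date termination becomes effective: 2025-12-03 + 14 days = 2025-12-17. 2025-12-17 is a Wednesday and is not a listed holiday, so no roll-forward applies.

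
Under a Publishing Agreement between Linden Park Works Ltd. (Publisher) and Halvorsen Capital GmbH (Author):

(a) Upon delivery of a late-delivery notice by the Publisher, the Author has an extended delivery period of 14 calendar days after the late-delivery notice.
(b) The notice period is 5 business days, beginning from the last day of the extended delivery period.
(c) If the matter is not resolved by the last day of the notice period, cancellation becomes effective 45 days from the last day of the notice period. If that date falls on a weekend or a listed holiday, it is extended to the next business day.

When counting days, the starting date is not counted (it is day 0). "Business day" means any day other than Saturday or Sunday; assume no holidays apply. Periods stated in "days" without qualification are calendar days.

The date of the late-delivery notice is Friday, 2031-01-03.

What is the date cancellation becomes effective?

2031-03-10

The last day of the extended delivery period: 2031-01-03 + 14 days = 2031-01-17.
The last day of the notice period: 5 business days after Friday, 2031-01-17, skipping weekends — Jan 20, Jan 21, Jan 22, Jan 23, Jan 24 — lands on Friday, 2031-01-24.
Adding 45 calendar days to 2031-01-24 gives 2031-03-10, which is the date cancellation becomes effective. 2031-03-10 is a Monday, so no roll-forward applies.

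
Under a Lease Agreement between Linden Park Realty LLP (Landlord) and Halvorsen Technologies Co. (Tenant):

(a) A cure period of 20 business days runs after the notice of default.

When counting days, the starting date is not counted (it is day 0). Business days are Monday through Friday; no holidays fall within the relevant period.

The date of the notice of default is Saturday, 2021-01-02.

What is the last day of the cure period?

From Saturday, 2021-01-02, 20 business days (Jan 4, Jan 5, Jan 6, Jan 7, …, Jan 27, Jan 28, Jan 29, skipping weekends) brings us to Friday, 2021-01-29, which is the last day of the cure period.

2021-01-29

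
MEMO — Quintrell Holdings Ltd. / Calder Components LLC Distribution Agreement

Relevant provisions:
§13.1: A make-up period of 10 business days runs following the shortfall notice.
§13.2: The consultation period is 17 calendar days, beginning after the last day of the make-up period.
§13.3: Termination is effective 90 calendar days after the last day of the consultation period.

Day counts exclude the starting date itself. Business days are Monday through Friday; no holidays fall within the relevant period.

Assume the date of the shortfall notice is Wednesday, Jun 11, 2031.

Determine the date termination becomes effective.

The last day of the make-up period: 10 business days after Wednesday, Jun 11, 2031, skipping weekends — Jun 12, Jun 13, Jun 16, Jun 17, Jun 18, Jun 19, Jun 20, Jun 23, Jun 24, Jun 25 — lands on Wednesday, Jun 25, 2031.
The last day of the consultation period: 17 calendar days after Jun 25, 2031 is Jul 12, 2031.
The date termination becomes effective: Jul 12, 2031 + 90 days = Oct 10, 2031.

Oct 10, 2031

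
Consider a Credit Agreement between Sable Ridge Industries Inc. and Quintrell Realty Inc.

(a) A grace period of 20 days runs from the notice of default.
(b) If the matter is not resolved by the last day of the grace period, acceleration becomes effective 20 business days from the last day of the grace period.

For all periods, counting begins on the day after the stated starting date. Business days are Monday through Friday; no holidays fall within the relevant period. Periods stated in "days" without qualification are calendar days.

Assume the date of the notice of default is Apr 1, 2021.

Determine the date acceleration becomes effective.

The last day of the grace period: Apr 1, 2021 + 20 days = Apr 21, 2021.
From Wednesday, Apr 21, 2021, 20 business days (Apr 22, Apr 23, Apr 26, Apr 27, …, May 17, May 18, May 19, skipping weekends) brings us to Wednesday, May 19, 2021, which is the date acceleration becomes effective.

May 19, 2021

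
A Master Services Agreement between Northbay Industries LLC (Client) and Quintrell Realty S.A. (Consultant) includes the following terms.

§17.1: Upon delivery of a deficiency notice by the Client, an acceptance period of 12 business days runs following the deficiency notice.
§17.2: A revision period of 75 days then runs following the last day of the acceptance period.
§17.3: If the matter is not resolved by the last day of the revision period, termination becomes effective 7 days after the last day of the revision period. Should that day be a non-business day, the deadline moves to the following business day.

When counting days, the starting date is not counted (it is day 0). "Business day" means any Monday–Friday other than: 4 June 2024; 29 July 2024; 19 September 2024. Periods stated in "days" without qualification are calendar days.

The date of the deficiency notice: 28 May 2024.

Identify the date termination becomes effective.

4 September 2024

The last day of the acceptance period: counting 12 business days from Tuesday, 28 May 2024 (May 29, May 30, May 31, Jun 3, …, Jun 12, Jun 13, Jun 14, skipping weekends and the listed holiday on Jun 4) reaches Friday, 14 June 2024.
The last day of the revision period: 75 calendar days after 14 June 2024 is 28 August 2024.
The date termination becomes effective: 28 August 2024 + 7 days = 4 September 2024. 4 September 2024 is a Wednesday and is not a listed holiday, so no roll-forward applies.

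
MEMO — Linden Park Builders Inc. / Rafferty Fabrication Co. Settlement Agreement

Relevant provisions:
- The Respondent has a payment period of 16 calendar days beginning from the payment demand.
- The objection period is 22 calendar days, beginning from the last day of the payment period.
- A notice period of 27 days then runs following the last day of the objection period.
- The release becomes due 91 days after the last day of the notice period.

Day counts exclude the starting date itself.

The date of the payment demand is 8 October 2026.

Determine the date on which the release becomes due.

The last day of the payment period: 8 October 2026 + 16 days = 24 October 2026.
Adding 22 calendar days to 24 October 2026 gives 15 November 2026, which is the last day of the objection period.
The last day of the notice period: 15 November 2026 + 27 days = 12 December 2026.
The date on which the release becomes due: 91 calendar days after 12 December 2026 is 13 March 2027.

13 March 2027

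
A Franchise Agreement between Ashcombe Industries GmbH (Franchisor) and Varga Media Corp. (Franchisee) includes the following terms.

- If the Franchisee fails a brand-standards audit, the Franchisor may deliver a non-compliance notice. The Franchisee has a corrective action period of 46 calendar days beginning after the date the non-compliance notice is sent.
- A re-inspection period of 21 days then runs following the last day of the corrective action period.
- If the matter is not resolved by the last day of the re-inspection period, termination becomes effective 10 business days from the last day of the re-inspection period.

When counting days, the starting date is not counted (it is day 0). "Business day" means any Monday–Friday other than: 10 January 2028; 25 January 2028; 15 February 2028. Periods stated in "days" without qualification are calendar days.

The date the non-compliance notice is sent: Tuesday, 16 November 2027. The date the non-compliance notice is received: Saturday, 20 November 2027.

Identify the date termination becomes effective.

7 February 2028

The last day of the corrective action period: 46 calendar days after 16 November 2027 is 1 January 2028.
The last day of the re-inspection period: 1 January 2028 + 21 days = 22 January 2028.
The date termination becomes effective: counting 10 business days from Saturday, 22 January 2028 (Jan 24, Jan 26, Jan 27, Jan 28, Jan 31, Feb 1, Feb 2, Feb 3, Feb 4, Feb 7, skipping weekends and the listed holiday on Jan 25) reaches Monday, 7 February 2028.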